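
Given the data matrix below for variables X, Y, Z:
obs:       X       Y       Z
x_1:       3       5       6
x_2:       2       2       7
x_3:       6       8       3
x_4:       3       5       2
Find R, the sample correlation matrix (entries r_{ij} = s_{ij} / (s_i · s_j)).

Step 1 — column means:
  mean(X) = (3 + 2 + 6 + 3) / 4 = 14/4 = 3.5
  mean(Y) = (5 + 2 + 8 + 5) / 4 = 20/4 = 5
  mean(Z) = (6 + 7 + 3 + 2) / 4 = 18/4 = 4.5

Step 2 — sample variances and covariances s[i,j] = (1/(n-1)) · Σ_k (x_{k,i} - mean_i) · (x_{k,j} - mean_j), with n-1 = 3:
  s[X,X] = ((-0.5)·(-0.5) + (-1.5)·(-1.5) + (2.5)·(2.5) + (-0.5)·(-0.5)) / 3 = 9/3 = 3
  s[X,Y] = ((-0.5)·(0) + (-1.5)·(-3) + (2.5)·(3) + (-0.5)·(0)) / 3 = 12/3 = 4
  s[X,Z] = ((-0.5)·(1.5) + (-1.5)·(2.5) + (2.5)·(-1.5) + (-0.5)·(-2.5)) / 3 = -7/3 = -2.3333
  s[Y,Y] = ((0)·(0) + (-3)·(-3) + (3)·(3) + (0)·(0)) / 3 = 18/3 = 6
  s[Y,Z] = ((0)·(1.5) + (-3)·(2.5) + (3)·(-1.5) + (0)·(-2.5)) / 3 = -12/3 = -4
  s[Z,Z] = ((1.5)·(1.5) + (2.5)·(2.5) + (-1.5)·(-1.5) + (-2.5)·(-2.5)) / 3 = 17/3 = 5.6667
  Sample standard deviations s_i = √(s[i,i]):
  s(X) = √(3) = 1.7321
  s(Y) = √(6) = 2.4495
  s(Z) = √(5.6667) = 2.3805

Step 3 — r_{ij} = s_{ij} / (s_i · s_j):
  r[X,X] = 1 (diagonal).
  r[X,Y] = 4 / (1.7321 · 2.4495) = 4 / 4.2426 = 0.9428
  r[X,Z] = -2.3333 / (1.7321 · 2.3805) = -2.3333 / 4.1231 = -0.5659
  r[Y,Y] = 1 (diagonal).
  r[Y,Z] = -4 / (2.4495 · 2.3805) = -4 / 5.831 = -0.686
  r[Z,Z] = 1 (diagonal).

R is symmetric with unit diagonal. Assembling:

R = [[1, 0.9428, -0.5659],
 [0.9428, 1, -0.686],
 [-0.5659, -0.686, 1]]


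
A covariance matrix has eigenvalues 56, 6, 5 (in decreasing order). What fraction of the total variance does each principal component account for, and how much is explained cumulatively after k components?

Step 1 — total variance = trace(Sigma) = Σ λ_i = 56 + 6 + 5 = 67.

Step 2 — fraction explained by component i = λ_i / Σ λ:
  PC1: 56/67 = 0.8358
  PC2: 6/67 = 0.0896
  PC3: 5/67 = 0.0746

Step 3 — cumulative fraction after k components = (λ_1 + ... + λ_k) / Σ λ:
  k = 1: 56/67 = 0.8358
  k = 2: (56 + 6)/67 = 62/67 = 0.9254
  k = 3: (56 + 6 + 5)/67 = 67/67 = 1

Summary (fraction, with percent):

explained: PC1 0.8358 (83.58%), PC2 0.0896 (8.96%), PC3 0.0746 (7.46%);  cumulative: 0.8358, 0.9254, 1


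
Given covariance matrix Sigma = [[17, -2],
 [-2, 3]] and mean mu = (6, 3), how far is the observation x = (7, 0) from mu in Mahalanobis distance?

Step 1 — centre the observation: (x - mu) = (1, -3).

Step 2 — invert Sigma. det(Sigma) = 17·3 - (-2)² = 47.
  Sigma^{-1} = (1/det) · [[d, -b], [-b, a]] = [[0.0638, 0.0426],
 [0.0426, 0.3617]].

Step 3 — form the quadratic (x - mu)^T · Sigma^{-1} · (x - mu):
  Sigma^{-1} · (x - mu) = (-0.0638, -1.0426).
  (x - mu)^T · [Sigma^{-1} · (x - mu)] = (1)·(-0.0638) + (-3)·(-1.0426) = 3.0638.

Step 4 — take square root: d = √(3.0638) ≈ 1.7504.

d(x, mu) = √(3.0638) ≈ 1.7504


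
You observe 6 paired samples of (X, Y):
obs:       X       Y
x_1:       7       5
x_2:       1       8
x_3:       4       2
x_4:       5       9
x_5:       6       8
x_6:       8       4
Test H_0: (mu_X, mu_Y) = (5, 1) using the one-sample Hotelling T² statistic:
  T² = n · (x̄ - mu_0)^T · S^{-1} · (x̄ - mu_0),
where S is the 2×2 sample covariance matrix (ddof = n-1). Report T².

Step 1 — sample mean vector:
  mean(X) = (7 + 1 + 4 + 5 + 6 + 8) / 6 = 31/6 = 5.1667
  mean(Y) = (5 + 8 + 2 + 9 + 8 + 4) / 6 = 36/6 = 6
  x̄ = (5.1667, 6),  deviation x̄ - mu_0 = (5.1667, 6) - (5, 1) = (0.1667, 5).

Step 2 — sample covariance matrix, S[i,j] = (1/(n-1)) · Σ_k (x_{k,i} - mean_i) · (x_{k,j} - mean_j), divisor n-1 = 5:
  S[X,X] = ((1.8333)·(1.8333) + (-4.1667)·(-4.1667) + (-1.1667)·(-1.1667) + (-0.1667)·(-0.1667) + (0.8333)·(0.8333) + (2.8333)·(2.8333)) / 5 = 30.8333/5 = 6.1667
  S[X,Y] = ((1.8333)·(-1) + (-4.1667)·(2) + (-1.1667)·(-4) + (-0.1667)·(3) + (0.8333)·(2) + (2.8333)·(-2)) / 5 = -10/5 = -2
  S[Y,Y] = ((-1)·(-1) + (2)·(2) + (-4)·(-4) + (3)·(3) + (2)·(2) + (-2)·(-2)) / 5 = 38/5 = 7.6
  S = [[6.1667, -2],
 [-2, 7.6]].

Step 3 — invert S. det(S) = 6.1667·7.6 - (-2)² = 42.8667.
  S^{-1} = (1/det) · [[d, -b], [-b, a]] = [[0.1773, 0.0467],
 [0.0467, 0.1439]].

Step 4 — quadratic form (x̄ - mu_0)^T · S^{-1} · (x̄ - mu_0):
  S^{-1} · (x̄ - mu_0) = (0.2628, 0.7271),
  (x̄ - mu_0)^T · [...] = (0.1667)·(0.2628) + (5)·(0.7271) = 3.6791.

Step 5 — scale by n: T² = 6 · 3.6791 = 22.0747.

T² ≈ 22.0747


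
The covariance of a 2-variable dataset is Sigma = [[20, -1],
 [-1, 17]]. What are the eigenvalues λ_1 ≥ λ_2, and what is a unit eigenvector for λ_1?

Step 1 — characteristic polynomial of 2×2 Sigma:
  det(Sigma - λI) = λ² - trace · λ + det = 0.
  trace = 20 + 17 = 37, det = 20·17 - (-1)² = 339.
Step 2 — discriminant:
  Δ = trace² - 4·det = 1369 - 1356 = 13.
Step 3 — eigenvalues:
  λ = (trace ± √Δ)/2 = (37 ± 3.6056)/2,
  λ_1 = 20.3028,  λ_2 = 16.6972.

Step 4 — unit eigenvector for λ_1: solve (Sigma - λ_1 I)v = 0. First row:
  (20 - 20.3028)·v_x + (-1)·v_y = 0, i.e. (-0.3028)·v_x + (-1)·v_y = 0,
  so v ∝ (b, λ_1 - a) = (-1, 0.3028); multiply by -1 so the first entry is positive: u = (1, -0.3028).
  ||u|| = √((1)² + (-0.3028)²) = √(1.0917) ≈ 1.0448,
  v_1 = u/||u|| ≈ (0.9571, -0.2898) (||v_1|| = 1).

λ_1 = 20.3028,  λ_2 = 16.6972;  v_1 ≈ (0.9571, -0.2898)


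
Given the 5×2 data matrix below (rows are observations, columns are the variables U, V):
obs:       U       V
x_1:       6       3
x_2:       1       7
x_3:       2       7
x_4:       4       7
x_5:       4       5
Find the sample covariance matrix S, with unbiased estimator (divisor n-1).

Step 1 — column means:
  mean(U) = (6 + 1 + 2 + 4 + 4) / 5 = 17/5 = 3.4
  mean(V) = (3 + 7 + 7 + 7 + 5) / 5 = 29/5 = 5.8

Step 2 — sample covariance S[i,j] = (1/(n-1)) · Σ_k (x_{k,i} - mean_i) · (x_{k,j} - mean_j), with n-1 = 4.
  S[U,U] = ((2.6)·(2.6) + (-2.4)·(-2.4) + (-1.4)·(-1.4) + (0.6)·(0.6) + (0.6)·(0.6)) / 4 = 15.2/4 = 3.8
  S[U,V] = ((2.6)·(-2.8) + (-2.4)·(1.2) + (-1.4)·(1.2) + (0.6)·(1.2) + (0.6)·(-0.8)) / 4 = -11.6/4 = -2.9
  S[V,V] = ((-2.8)·(-2.8) + (1.2)·(1.2) + (1.2)·(1.2) + (1.2)·(1.2) + (-0.8)·(-0.8)) / 4 = 12.8/4 = 3.2

S is symmetric (S[j,i] = S[i,j]). Assembling:

S = [[3.8, -2.9],
 [-2.9, 3.2]]


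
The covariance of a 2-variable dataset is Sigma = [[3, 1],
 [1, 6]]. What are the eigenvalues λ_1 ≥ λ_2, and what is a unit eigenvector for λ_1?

Step 1 — characteristic polynomial of 2×2 Sigma:
  det(Sigma - λI) = λ² - trace · λ + det = 0.
  trace = 3 + 6 = 9, det = 3·6 - (1)² = 17.
Step 2 — discriminant:
  Δ = trace² - 4·det = 81 - 68 = 13.
Step 3 — eigenvalues:
  λ = (trace ± √Δ)/2 = (9 ± 3.6056)/2,
  λ_1 = 6.3028,  λ_2 = 2.6972.

Step 4 — unit eigenvector for λ_1: solve (Sigma - λ_1 I)v = 0. First row:
  (3 - 6.3028)·v_x + (1)·v_y = 0, i.e. (-3.3028)·v_x + (1)·v_y = 0,
  so v ∝ (b, λ_1 - a) = (1, 3.3028) = u.
  ||u|| = √((1)² + (3.3028)²) = √(11.9083) ≈ 3.4508,
  v_1 = u/||u|| ≈ (0.2898, 0.9571) (||v_1|| = 1).

λ_1 = 6.3028,  λ_2 = 2.6972;  v_1 ≈ (0.2898, 0.9571)


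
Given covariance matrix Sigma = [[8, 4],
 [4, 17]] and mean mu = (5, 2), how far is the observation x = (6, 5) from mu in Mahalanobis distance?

Step 1 — centre the observation: (x - mu) = (1, 3).

Step 2 — invert Sigma. det(Sigma) = 8·17 - (4)² = 120.
  Sigma^{-1} = (1/det) · [[d, -b], [-b, a]] = [[0.1417, -0.0333],
 [-0.0333, 0.0667]].

Step 3 — form the quadratic (x - mu)^T · Sigma^{-1} · (x - mu):
  Sigma^{-1} · (x - mu) = (0.0417, 0.1667).
  (x - mu)^T · [Sigma^{-1} · (x - mu)] = (1)·(0.0417) + (3)·(0.1667) = 0.5417.

Step 4 — take square root: d = √(0.5417) ≈ 0.736.

d(x, mu) = √(0.5417) ≈ 0.736


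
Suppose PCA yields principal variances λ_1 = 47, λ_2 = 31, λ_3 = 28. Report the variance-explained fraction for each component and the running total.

Step 1 — total variance = trace(Sigma) = Σ λ_i = 47 + 31 + 28 = 106.

Step 2 — fraction explained by component i = λ_i / Σ λ:
  PC1: 47/106 = 0.4434
  PC2: 31/106 = 0.2925
  PC3: 28/106 = 0.2642

Step 3 — cumulative fraction after k components = (λ_1 + ... + λ_k) / Σ λ:
  k = 1: 47/106 = 0.4434
  k = 2: (47 + 31)/106 = 78/106 = 0.7358
  k = 3: (47 + 31 + 28)/106 = 106/106 = 1

Summary (fraction, with percent):

explained: PC1 0.4434 (44.34%), PC2 0.2925 (29.25%), PC3 0.2642 (26.42%);  cumulative: 0.4434, 0.7358, 1


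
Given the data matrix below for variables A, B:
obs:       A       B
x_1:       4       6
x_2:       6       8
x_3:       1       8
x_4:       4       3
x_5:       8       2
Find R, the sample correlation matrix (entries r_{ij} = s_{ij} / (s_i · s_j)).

Step 1 — column means:
  mean(A) = (4 + 6 + 1 + 4 + 8) / 5 = 23/5 = 4.6
  mean(B) = (6 + 8 + 8 + 3 + 2) / 5 = 27/5 = 5.4

Step 2 — sample variances and covariances s[i,j] = (1/(n-1)) · Σ_k (x_{k,i} - mean_i) · (x_{k,j} - mean_j), with n-1 = 4:
  s[A,A] = ((-0.6)·(-0.6) + (1.4)·(1.4) + (-3.6)·(-3.6) + (-0.6)·(-0.6) + (3.4)·(3.4)) / 4 = 27.2/4 = 6.8
  s[A,B] = ((-0.6)·(0.6) + (1.4)·(2.6) + (-3.6)·(2.6) + (-0.6)·(-2.4) + (3.4)·(-3.4)) / 4 = -16.2/4 = -4.05
  s[B,B] = ((0.6)·(0.6) + (2.6)·(2.6) + (2.6)·(2.6) + (-2.4)·(-2.4) + (-3.4)·(-3.4)) / 4 = 31.2/4 = 7.8
  Sample standard deviations s_i = √(s[i,i]):
  s(A) = √(6.8) = 2.6077
  s(B) = √(7.8) = 2.7928

Step 3 — r_{ij} = s_{ij} / (s_i · s_j):
  r[A,A] = 1 (diagonal).
  r[A,B] = -4.05 / (2.6077 · 2.7928) = -4.05 / 7.2829 = -0.5561
  r[B,B] = 1 (diagonal).

R is symmetric with unit diagonal. Assembling:

R = [[1, -0.5561],
 [-0.5561, 1]]


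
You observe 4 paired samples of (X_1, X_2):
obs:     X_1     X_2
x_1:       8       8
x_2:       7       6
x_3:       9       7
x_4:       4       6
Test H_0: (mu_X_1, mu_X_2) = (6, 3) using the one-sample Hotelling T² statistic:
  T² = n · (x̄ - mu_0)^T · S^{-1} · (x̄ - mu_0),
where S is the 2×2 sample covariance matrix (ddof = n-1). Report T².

Step 1 — sample mean vector:
  mean(X_1) = (8 + 7 + 9 + 4) / 4 = 28/4 = 7
  mean(X_2) = (8 + 6 + 7 + 6) / 4 = 27/4 = 6.75
  x̄ = (7, 6.75),  deviation x̄ - mu_0 = (7, 6.75) - (6, 3) = (1, 3.75).

Step 2 — sample covariance matrix, S[i,j] = (1/(n-1)) · Σ_k (x_{k,i} - mean_i) · (x_{k,j} - mean_j), divisor n-1 = 3:
  S[X_1,X_1] = ((1)·(1) + (0)·(0) + (2)·(2) + (-3)·(-3)) / 3 = 14/3 = 4.6667
  S[X_1,X_2] = ((1)·(1.25) + (0)·(-0.75) + (2)·(0.25) + (-3)·(-0.75)) / 3 = 4/3 = 1.3333
  S[X_2,X_2] = ((1.25)·(1.25) + (-0.75)·(-0.75) + (0.25)·(0.25) + (-0.75)·(-0.75)) / 3 = 2.75/3 = 0.9167
  S = [[4.6667, 1.3333],
 [1.3333, 0.9167]].

Step 3 — invert S. det(S) = 4.6667·0.9167 - (1.3333)² = 2.5.
  S^{-1} = (1/det) · [[d, -b], [-b, a]] = [[0.3667, -0.5333],
 [-0.5333, 1.8667]].

Step 4 — quadratic form (x̄ - mu_0)^T · S^{-1} · (x̄ - mu_0):
  S^{-1} · (x̄ - mu_0) = (-1.6333, 6.4667),
  (x̄ - mu_0)^T · [...] = (1)·(-1.6333) + (3.75)·(6.4667) = 22.6167.

Step 5 — scale by n: T² = 4 · 22.6167 = 90.4667.

T² ≈ 90.4667


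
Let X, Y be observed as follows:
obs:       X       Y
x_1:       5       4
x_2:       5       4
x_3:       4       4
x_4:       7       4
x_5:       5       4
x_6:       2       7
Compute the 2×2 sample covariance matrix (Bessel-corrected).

Step 1 — column means:
  mean(X) = (5 + 5 + 4 + 7 + 5 + 2) / 6 = 28/6 = 4.6667
  mean(Y) = (4 + 4 + 4 + 4 + 4 + 7) / 6 = 27/6 = 4.5

Step 2 — sample covariance S[i,j] = (1/(n-1)) · Σ_k (x_{k,i} - mean_i) · (x_{k,j} - mean_j), with n-1 = 5.
  S[X,X] = ((0.3333)·(0.3333) + (0.3333)·(0.3333) + (-0.6667)·(-0.6667) + (2.3333)·(2.3333) + (0.3333)·(0.3333) + (-2.6667)·(-2.6667)) / 5 = 13.3333/5 = 2.6667
  S[X,Y] = ((0.3333)·(-0.5) + (0.3333)·(-0.5) + (-0.6667)·(-0.5) + (2.3333)·(-0.5) + (0.3333)·(-0.5) + (-2.6667)·(2.5)) / 5 = -8/5 = -1.6
  S[Y,Y] = ((-0.5)·(-0.5) + (-0.5)·(-0.5) + (-0.5)·(-0.5) + (-0.5)·(-0.5) + (-0.5)·(-0.5) + (2.5)·(2.5)) / 5 = 7.5/5 = 1.5

S is symmetric (S[j,i] = S[i,j]). Assembling:

S = [[2.6667, -1.6],
 [-1.6, 1.5]]


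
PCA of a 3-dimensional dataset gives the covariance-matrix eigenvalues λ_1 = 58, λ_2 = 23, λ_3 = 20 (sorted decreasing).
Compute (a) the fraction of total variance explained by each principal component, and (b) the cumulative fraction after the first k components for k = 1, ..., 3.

Step 1 — total variance = trace(Sigma) = Σ λ_i = 58 + 23 + 20 = 101.

Step 2 — fraction explained by component i = λ_i / Σ λ:
  PC1: 58/101 = 0.5743
  PC2: 23/101 = 0.2277
  PC3: 20/101 = 0.198

Step 3 — cumulative fraction after k components = (λ_1 + ... + λ_k) / Σ λ:
  k = 1: 58/101 = 0.5743
  k = 2: (58 + 23)/101 = 81/101 = 0.802
  k = 3: (58 + 23 + 20)/101 = 101/101 = 1

Summary (fraction, with percent):

explained: PC1 0.5743 (57.43%), PC2 0.2277 (22.77%), PC3 0.198 (19.8%);  cumulative: 0.5743, 0.802, 1


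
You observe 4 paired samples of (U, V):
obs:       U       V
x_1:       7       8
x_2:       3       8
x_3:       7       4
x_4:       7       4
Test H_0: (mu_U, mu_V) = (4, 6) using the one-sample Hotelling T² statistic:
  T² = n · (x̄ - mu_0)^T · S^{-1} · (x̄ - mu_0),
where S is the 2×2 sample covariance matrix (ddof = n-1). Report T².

Step 1 — sample mean vector:
  mean(U) = (7 + 3 + 7 + 7) / 4 = 24/4 = 6
  mean(V) = (8 + 8 + 4 + 4) / 4 = 24/4 = 6
  x̄ = (6, 6),  deviation x̄ - mu_0 = (6, 6) - (4, 6) = (2, 0).

Step 2 — sample covariance matrix, S[i,j] = (1/(n-1)) · Σ_k (x_{k,i} - mean_i) · (x_{k,j} - mean_j), divisor n-1 = 3:
  S[U,U] = ((1)·(1) + (-3)·(-3) + (1)·(1) + (1)·(1)) / 3 = 12/3 = 4
  S[U,V] = ((1)·(2) + (-3)·(2) + (1)·(-2) + (1)·(-2)) / 3 = -8/3 = -2.6667
  S[V,V] = ((2)·(2) + (2)·(2) + (-2)·(-2) + (-2)·(-2)) / 3 = 16/3 = 5.3333
  S = [[4, -2.6667],
 [-2.6667, 5.3333]].

Step 3 — invert S. det(S) = 4·5.3333 - (-2.6667)² = 14.2222.
  S^{-1} = (1/det) · [[d, -b], [-b, a]] = [[0.375, 0.1875],
 [0.1875, 0.2812]].

Step 4 — quadratic form (x̄ - mu_0)^T · S^{-1} · (x̄ - mu_0):
  S^{-1} · (x̄ - mu_0) = (0.75, 0.375),
  (x̄ - mu_0)^T · [...] = (2)·(0.75) + (0)·(0.375) = 1.5.

Step 5 — scale by n: T² = 4 · 1.5 = 6.

T² ≈ 6


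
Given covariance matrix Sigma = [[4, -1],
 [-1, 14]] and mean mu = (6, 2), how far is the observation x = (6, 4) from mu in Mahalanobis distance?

Step 1 — centre the observation: (x - mu) = (0, 2).

Step 2 — invert Sigma. det(Sigma) = 4·14 - (-1)² = 55.
  Sigma^{-1} = (1/det) · [[d, -b], [-b, a]] = [[0.2545, 0.0182],
 [0.0182, 0.0727]].

Step 3 — form the quadratic (x - mu)^T · Sigma^{-1} · (x - mu):
  Sigma^{-1} · (x - mu) = (0.0364, 0.1455).
  (x - mu)^T · [Sigma^{-1} · (x - mu)] = (0)·(0.0364) + (2)·(0.1455) = 0.2909.

Step 4 — take square root: d = √(0.2909) ≈ 0.5394.

d(x, mu) = √(0.2909) ≈ 0.5394


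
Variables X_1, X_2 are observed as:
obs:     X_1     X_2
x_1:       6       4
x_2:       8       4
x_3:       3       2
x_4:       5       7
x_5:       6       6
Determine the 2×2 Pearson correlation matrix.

Step 1 — column means:
  mean(X_1) = (6 + 8 + 3 + 5 + 6) / 5 = 28/5 = 5.6
  mean(X_2) = (4 + 4 + 2 + 7 + 6) / 5 = 23/5 = 4.6

Step 2 — sample variances and covariances s[i,j] = (1/(n-1)) · Σ_k (x_{k,i} - mean_i) · (x_{k,j} - mean_j), with n-1 = 4:
  s[X_1,X_1] = ((0.4)·(0.4) + (2.4)·(2.4) + (-2.6)·(-2.6) + (-0.6)·(-0.6) + (0.4)·(0.4)) / 4 = 13.2/4 = 3.3
  s[X_1,X_2] = ((0.4)·(-0.6) + (2.4)·(-0.6) + (-2.6)·(-2.6) + (-0.6)·(2.4) + (0.4)·(1.4)) / 4 = 4.2/4 = 1.05
  s[X_2,X_2] = ((-0.6)·(-0.6) + (-0.6)·(-0.6) + (-2.6)·(-2.6) + (2.4)·(2.4) + (1.4)·(1.4)) / 4 = 15.2/4 = 3.8
  Sample standard deviations s_i = √(s[i,i]):
  s(X_1) = √(3.3) = 1.8166
  s(X_2) = √(3.8) = 1.9494

Step 3 — r_{ij} = s_{ij} / (s_i · s_j):
  r[X_1,X_1] = 1 (diagonal).
  r[X_1,X_2] = 1.05 / (1.8166 · 1.9494) = 1.05 / 3.5412 = 0.2965
  r[X_2,X_2] = 1 (diagonal).

R is symmetric with unit diagonal. Assembling:

R = [[1, 0.2965],
 [0.2965, 1]]


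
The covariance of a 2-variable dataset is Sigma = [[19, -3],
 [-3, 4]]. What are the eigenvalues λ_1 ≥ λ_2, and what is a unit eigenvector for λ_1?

Step 1 — characteristic polynomial of 2×2 Sigma:
  det(Sigma - λI) = λ² - trace · λ + det = 0.
  trace = 19 + 4 = 23, det = 19·4 - (-3)² = 67.
Step 2 — discriminant:
  Δ = trace² - 4·det = 529 - 268 = 261.
Step 3 — eigenvalues:
  λ = (trace ± √Δ)/2 = (23 ± 16.1555)/2,
  λ_1 = 19.5777,  λ_2 = 3.4223.

Step 4 — unit eigenvector for λ_1: solve (Sigma - λ_1 I)v = 0. First row:
  (19 - 19.5777)·v_x + (-3)·v_y = 0, i.e. (-0.5777)·v_x + (-3)·v_y = 0,
  so v ∝ (b, λ_1 - a) = (-3, 0.5777); multiply by -1 so the first entry is positive: u = (3, -0.5777).
  ||u|| = √((3)² + (-0.5777)²) = √(9.3338) ≈ 3.0551,
  v_1 = u/||u|| ≈ (0.982, -0.1891) (||v_1|| = 1).

λ_1 = 19.5777,  λ_2 = 3.4223;  v_1 ≈ (0.982, -0.1891)


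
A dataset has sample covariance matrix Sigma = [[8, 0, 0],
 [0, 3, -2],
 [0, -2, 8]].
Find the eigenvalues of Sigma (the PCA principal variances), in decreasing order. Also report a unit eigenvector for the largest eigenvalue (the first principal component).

Step 1 — characteristic polynomial p(λ) = det(λI - Sigma) = λ³ - tr·λ² + c_1·λ - det, where tr = trace, c_1 = sum of the principal 2×2 minors, det = det(Sigma):
  tr = 8 + 3 + 8 = 19,
  c_1 = (8·3 - (0)²) + (8·8 - (0)²) + (3·8 - (-2)²) = 24 + 64 + 20 = 108,
  det = 8·(3·8 - (-2)²) - (0)·((0)·8 - (-2)·(0)) + (0)·((0)·(-2) - 3·(0)) = 8·(20) - (0)·(0) + (0)·(0) = 160.
  So p(λ) = λ³ - 19λ² + 108λ - 160.
Step 2 — look for an integer root (rational root theorem: any rational root is an integer divisor of 160). Testing λ = 8:
  p(8) = 512 - 1216 + 864 - 160 = 0  ✓
  Dividing out (λ - 8): p(λ) = (λ - 8)(λ² - 11λ + 20).
Step 3 — remaining eigenvalues from the quadratic λ² - 11λ + 20 = 0:
  Δ = 11² - 4·20 = 121 - 80 = 41,  λ = (11 ± √41)/2 = (11 ± 6.4031)/2 ≈ 8.7016 or 2.2984.
  Sorted: λ_1 = 8.7016,  λ_2 = 8,  λ_3 = 2.2984  (check: sum = 19 = tr ✓).

Step 4 — unit eigenvector for λ_1 ≈ 8.7016: v spans the null space of (Sigma - λ_1 I), whose rows are
  r_1 = (-0.7016, 0, 0),  r_2 = (0, -5.7016, -2),  r_3 = (0, -2, -0.7016).
  v is orthogonal to every row, so take v ∝ r_1 × r_2 = ((0)·(-2) - (0)·(-5.7016), (0)·(0) - (-0.7016)·(-2), (-0.7016)·(-5.7016) - (0)·(0)) ≈ (0, -1.4031, 4).
  Rescale (multiply by -1 so the first nonzero entry is positive): u = (0, 1.4031, -4).
  ||u|| = √((0)² + (1.4031)² + (-4)²) = √(17.9688) ≈ 4.239,  v_1 = u/||u|| ≈ (0, 0.331, -0.9436) (||v_1|| = 1).

λ_1 = 8.7016,  λ_2 = 8,  λ_3 = 2.2984;  v_1 ≈ (0, 0.331, -0.9436)


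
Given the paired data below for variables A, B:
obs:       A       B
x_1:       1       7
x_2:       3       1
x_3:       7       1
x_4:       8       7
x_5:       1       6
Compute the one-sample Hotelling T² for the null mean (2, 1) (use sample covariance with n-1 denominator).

Step 1 — sample mean vector:
  mean(A) = (1 + 3 + 7 + 8 + 1) / 5 = 20/5 = 4
  mean(B) = (7 + 1 + 1 + 7 + 6) / 5 = 22/5 = 4.4
  x̄ = (4, 4.4),  deviation x̄ - mu_0 = (4, 4.4) - (2, 1) = (2, 3.4).

Step 2 — sample covariance matrix, S[i,j] = (1/(n-1)) · Σ_k (x_{k,i} - mean_i) · (x_{k,j} - mean_j), divisor n-1 = 4:
  S[A,A] = ((-3)·(-3) + (-1)·(-1) + (3)·(3) + (4)·(4) + (-3)·(-3)) / 4 = 44/4 = 11
  S[A,B] = ((-3)·(2.6) + (-1)·(-3.4) + (3)·(-3.4) + (4)·(2.6) + (-3)·(1.6)) / 4 = -9/4 = -2.25
  S[B,B] = ((2.6)·(2.6) + (-3.4)·(-3.4) + (-3.4)·(-3.4) + (2.6)·(2.6) + (1.6)·(1.6)) / 4 = 39.2/4 = 9.8
  S = [[11, -2.25],
 [-2.25, 9.8]].

Step 3 — invert S. det(S) = 11·9.8 - (-2.25)² = 102.7375.
  S^{-1} = (1/det) · [[d, -b], [-b, a]] = [[0.0954, 0.0219],
 [0.0219, 0.1071]].

Step 4 — quadratic form (x̄ - mu_0)^T · S^{-1} · (x̄ - mu_0):
  S^{-1} · (x̄ - mu_0) = (0.2652, 0.4078),
  (x̄ - mu_0)^T · [...] = (2)·(0.2652) + (3.4)·(0.4078) = 1.9171.

Step 5 — scale by n: T² = 5 · 1.9171 = 9.5856.

T² ≈ 9.5856


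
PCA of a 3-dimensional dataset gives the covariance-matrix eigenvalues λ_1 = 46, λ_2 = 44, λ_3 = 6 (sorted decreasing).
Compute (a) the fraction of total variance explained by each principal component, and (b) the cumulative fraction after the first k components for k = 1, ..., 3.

Step 1 — total variance = trace(Sigma) = Σ λ_i = 46 + 44 + 6 = 96.

Step 2 — fraction explained by component i = λ_i / Σ λ:
  PC1: 46/96 = 0.4792
  PC2: 44/96 = 0.4583
  PC3: 6/96 = 0.0625

Step 3 — cumulative fraction after k components = (λ_1 + ... + λ_k) / Σ λ:
  k = 1: 46/96 = 0.4792
  k = 2: (46 + 44)/96 = 90/96 = 0.9375
  k = 3: (46 + 44 + 6)/96 = 96/96 = 1

Summary (fraction, with percent):

explained: PC1 0.4792 (47.92%), PC2 0.4583 (45.83%), PC3 0.0625 (6.25%);  cumulative: 0.4792, 0.9375, 1


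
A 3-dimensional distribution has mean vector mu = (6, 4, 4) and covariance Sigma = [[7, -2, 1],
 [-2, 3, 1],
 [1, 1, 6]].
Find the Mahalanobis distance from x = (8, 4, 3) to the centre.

Step 1 — centre the observation: (x - mu) = (2, 0, -1).

Step 2 — invert Sigma (cofactor / det for 3×3, or solve directly):
  Sigma^{-1} = [[0.1932, 0.1477, -0.0568],
 [0.1477, 0.4659, -0.1023],
 [-0.0568, -0.1023, 0.1932]].

Step 3 — form the quadratic (x - mu)^T · Sigma^{-1} · (x - mu):
  Sigma^{-1} · (x - mu) = (0.4432, 0.3977, -0.3068).
  (x - mu)^T · [Sigma^{-1} · (x - mu)] = (2)·(0.4432) + (0)·(0.3977) + (-1)·(-0.3068) = 1.1932.

Step 4 — take square root: d = √(1.1932) ≈ 1.0923.

d(x, mu) = √(1.1932) ≈ 1.0923


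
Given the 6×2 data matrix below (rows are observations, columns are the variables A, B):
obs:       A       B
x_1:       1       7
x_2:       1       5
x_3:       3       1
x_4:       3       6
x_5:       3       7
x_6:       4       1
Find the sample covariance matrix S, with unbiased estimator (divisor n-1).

Step 1 — column means:
  mean(A) = (1 + 1 + 3 + 3 + 3 + 4) / 6 = 15/6 = 2.5
  mean(B) = (7 + 5 + 1 + 6 + 7 + 1) / 6 = 27/6 = 4.5

Step 2 — sample covariance S[i,j] = (1/(n-1)) · Σ_k (x_{k,i} - mean_i) · (x_{k,j} - mean_j), with n-1 = 5.
  S[A,A] = ((-1.5)·(-1.5) + (-1.5)·(-1.5) + (0.5)·(0.5) + (0.5)·(0.5) + (0.5)·(0.5) + (1.5)·(1.5)) / 5 = 7.5/5 = 1.5
  S[A,B] = ((-1.5)·(2.5) + (-1.5)·(0.5) + (0.5)·(-3.5) + (0.5)·(1.5) + (0.5)·(2.5) + (1.5)·(-3.5)) / 5 = -9.5/5 = -1.9
  S[B,B] = ((2.5)·(2.5) + (0.5)·(0.5) + (-3.5)·(-3.5) + (1.5)·(1.5) + (2.5)·(2.5) + (-3.5)·(-3.5)) / 5 = 39.5/5 = 7.9

S is symmetric (S[j,i] = S[i,j]). Assembling:

S = [[1.5, -1.9],
 [-1.9, 7.9]]


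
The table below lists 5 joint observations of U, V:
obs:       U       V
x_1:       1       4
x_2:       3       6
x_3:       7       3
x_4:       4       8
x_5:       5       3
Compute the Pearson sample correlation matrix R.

Step 1 — column means:
  mean(U) = (1 + 3 + 7 + 4 + 5) / 5 = 20/5 = 4
  mean(V) = (4 + 6 + 3 + 8 + 3) / 5 = 24/5 = 4.8

Step 2 — sample variances and covariances s[i,j] = (1/(n-1)) · Σ_k (x_{k,i} - mean_i) · (x_{k,j} - mean_j), with n-1 = 4:
  s[U,U] = ((-3)·(-3) + (-1)·(-1) + (3)·(3) + (0)·(0) + (1)·(1)) / 4 = 20/4 = 5
  s[U,V] = ((-3)·(-0.8) + (-1)·(1.2) + (3)·(-1.8) + (0)·(3.2) + (1)·(-1.8)) / 4 = -6/4 = -1.5
  s[V,V] = ((-0.8)·(-0.8) + (1.2)·(1.2) + (-1.8)·(-1.8) + (3.2)·(3.2) + (-1.8)·(-1.8)) / 4 = 18.8/4 = 4.7
  Sample standard deviations s_i = √(s[i,i]):
  s(U) = √(5) = 2.2361
  s(V) = √(4.7) = 2.1679

Step 3 — r_{ij} = s_{ij} / (s_i · s_j):
  r[U,U] = 1 (diagonal).
  r[U,V] = -1.5 / (2.2361 · 2.1679) = -1.5 / 4.8477 = -0.3094
  r[V,V] = 1 (diagonal).

R is symmetric with unit diagonal. Assembling:

R = [[1, -0.3094],
 [-0.3094, 1]]


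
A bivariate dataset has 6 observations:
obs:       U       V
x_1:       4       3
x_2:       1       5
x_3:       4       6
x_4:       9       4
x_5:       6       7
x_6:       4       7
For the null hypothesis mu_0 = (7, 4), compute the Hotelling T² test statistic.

Step 1 — sample mean vector:
  mean(U) = (4 + 1 + 4 + 9 + 6 + 4) / 6 = 28/6 = 4.6667
  mean(V) = (3 + 5 + 6 + 4 + 7 + 7) / 6 = 32/6 = 5.3333
  x̄ = (4.6667, 5.3333),  deviation x̄ - mu_0 = (4.6667, 5.3333) - (7, 4) = (-2.3333, 1.3333).

Step 2 — sample covariance matrix, S[i,j] = (1/(n-1)) · Σ_k (x_{k,i} - mean_i) · (x_{k,j} - mean_j), divisor n-1 = 5:
  S[U,U] = ((-0.6667)·(-0.6667) + (-3.6667)·(-3.6667) + (-0.6667)·(-0.6667) + (4.3333)·(4.3333) + (1.3333)·(1.3333) + (-0.6667)·(-0.6667)) / 5 = 35.3333/5 = 7.0667
  S[U,V] = ((-0.6667)·(-2.3333) + (-3.6667)·(-0.3333) + (-0.6667)·(0.6667) + (4.3333)·(-1.3333) + (1.3333)·(1.6667) + (-0.6667)·(1.6667)) / 5 = -2.3333/5 = -0.4667
  S[V,V] = ((-2.3333)·(-2.3333) + (-0.3333)·(-0.3333) + (0.6667)·(0.6667) + (-1.3333)·(-1.3333) + (1.6667)·(1.6667) + (1.6667)·(1.6667)) / 5 = 13.3333/5 = 2.6667
  S = [[7.0667, -0.4667],
 [-0.4667, 2.6667]].

Step 3 — invert S. det(S) = 7.0667·2.6667 - (-0.4667)² = 18.6267.
  S^{-1} = (1/det) · [[d, -b], [-b, a]] = [[0.1432, 0.0251],
 [0.0251, 0.3794]].

Step 4 — quadratic form (x̄ - mu_0)^T · S^{-1} · (x̄ - mu_0):
  S^{-1} · (x̄ - mu_0) = (-0.3006, 0.4474),
  (x̄ - mu_0)^T · [...] = (-2.3333)·(-0.3006) + (1.3333)·(0.4474) = 1.298.

Step 5 — scale by n: T² = 6 · 1.298 = 7.7881.

T² ≈ 7.7881


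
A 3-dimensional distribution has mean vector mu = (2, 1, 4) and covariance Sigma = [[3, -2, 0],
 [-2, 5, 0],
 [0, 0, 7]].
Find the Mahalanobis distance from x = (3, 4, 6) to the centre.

Step 1 — centre the observation: (x - mu) = (1, 3, 2).

Step 2 — invert Sigma (cofactor / det for 3×3, or solve directly):
  Sigma^{-1} = [[0.4545, 0.1818, 0],
 [0.1818, 0.2727, 0],
 [0, 0, 0.1429]].

Step 3 — form the quadratic (x - mu)^T · Sigma^{-1} · (x - mu):
  Sigma^{-1} · (x - mu) = (1, 1, 0.2857).
  (x - mu)^T · [Sigma^{-1} · (x - mu)] = (1)·(1) + (3)·(1) + (2)·(0.2857) = 4.5714.

Step 4 — take square root: d = √(4.5714) ≈ 2.1381.

d(x, mu) = √(4.5714) ≈ 2.1381


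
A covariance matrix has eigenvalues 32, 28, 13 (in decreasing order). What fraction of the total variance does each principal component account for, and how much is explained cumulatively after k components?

Step 1 — total variance = trace(Sigma) = Σ λ_i = 32 + 28 + 13 = 73.

Step 2 — fraction explained by component i = λ_i / Σ λ:
  PC1: 32/73 = 0.4384
  PC2: 28/73 = 0.3836
  PC3: 13/73 = 0.1781

Step 3 — cumulative fraction after k components = (λ_1 + ... + λ_k) / Σ λ:
  k = 1: 32/73 = 0.4384
  k = 2: (32 + 28)/73 = 60/73 = 0.8219
  k = 3: (32 + 28 + 13)/73 = 73/73 = 1

Summary (fraction, with percent):

explained: PC1 0.4384 (43.84%), PC2 0.3836 (38.36%), PC3 0.1781 (17.81%);  cumulative: 0.4384, 0.8219, 1


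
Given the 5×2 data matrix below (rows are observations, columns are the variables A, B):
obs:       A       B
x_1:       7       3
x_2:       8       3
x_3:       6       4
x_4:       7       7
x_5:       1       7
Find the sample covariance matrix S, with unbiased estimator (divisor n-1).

Step 1 — column means:
  mean(A) = (7 + 8 + 6 + 7 + 1) / 5 = 29/5 = 5.8
  mean(B) = (3 + 3 + 4 + 7 + 7) / 5 = 24/5 = 4.8

Step 2 — sample covariance S[i,j] = (1/(n-1)) · Σ_k (x_{k,i} - mean_i) · (x_{k,j} - mean_j), with n-1 = 4.
  S[A,A] = ((1.2)·(1.2) + (2.2)·(2.2) + (0.2)·(0.2) + (1.2)·(1.2) + (-4.8)·(-4.8)) / 4 = 30.8/4 = 7.7
  S[A,B] = ((1.2)·(-1.8) + (2.2)·(-1.8) + (0.2)·(-0.8) + (1.2)·(2.2) + (-4.8)·(2.2)) / 4 = -14.2/4 = -3.55
  S[B,B] = ((-1.8)·(-1.8) + (-1.8)·(-1.8) + (-0.8)·(-0.8) + (2.2)·(2.2) + (2.2)·(2.2)) / 4 = 16.8/4 = 4.2

S is symmetric (S[j,i] = S[i,j]). Assembling:

S = [[7.7, -3.55],
 [-3.55, 4.2]]


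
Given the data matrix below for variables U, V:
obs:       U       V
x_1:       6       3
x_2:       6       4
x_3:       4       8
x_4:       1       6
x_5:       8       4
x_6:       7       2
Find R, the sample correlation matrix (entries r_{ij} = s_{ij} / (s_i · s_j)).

Step 1 — column means:
  mean(U) = (6 + 6 + 4 + 1 + 8 + 7) / 6 = 32/6 = 5.3333
  mean(V) = (3 + 4 + 8 + 6 + 4 + 2) / 6 = 27/6 = 4.5

Step 2 — sample variances and covariances s[i,j] = (1/(n-1)) · Σ_k (x_{k,i} - mean_i) · (x_{k,j} - mean_j), with n-1 = 5:
  s[U,U] = ((0.6667)·(0.6667) + (0.6667)·(0.6667) + (-1.3333)·(-1.3333) + (-4.3333)·(-4.3333) + (2.6667)·(2.6667) + (1.6667)·(1.6667)) / 5 = 31.3333/5 = 6.2667
  s[U,V] = ((0.6667)·(-1.5) + (0.6667)·(-0.5) + (-1.3333)·(3.5) + (-4.3333)·(1.5) + (2.6667)·(-0.5) + (1.6667)·(-2.5)) / 5 = -18/5 = -3.6
  s[V,V] = ((-1.5)·(-1.5) + (-0.5)·(-0.5) + (3.5)·(3.5) + (1.5)·(1.5) + (-0.5)·(-0.5) + (-2.5)·(-2.5)) / 5 = 23.5/5 = 4.7
  Sample standard deviations s_i = √(s[i,i]):
  s(U) = √(6.2667) = 2.5033
  s(V) = √(4.7) = 2.1679

Step 3 — r_{ij} = s_{ij} / (s_i · s_j):
  r[U,U] = 1 (diagonal).
  r[U,V] = -3.6 / (2.5033 · 2.1679) = -3.6 / 5.4271 = -0.6633
  r[V,V] = 1 (diagonal).

R is symmetric with unit diagonal. Assembling:

R = [[1, -0.6633],
 [-0.6633, 1]]


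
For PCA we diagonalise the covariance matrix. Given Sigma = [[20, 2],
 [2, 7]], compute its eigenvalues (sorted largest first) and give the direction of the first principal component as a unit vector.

Step 1 — characteristic polynomial of 2×2 Sigma:
  det(Sigma - λI) = λ² - trace · λ + det = 0.
  trace = 20 + 7 = 27, det = 20·7 - (2)² = 136.
Step 2 — discriminant:
  Δ = trace² - 4·det = 729 - 544 = 185.
Step 3 — eigenvalues:
  λ = (trace ± √Δ)/2 = (27 ± 13.6015)/2,
  λ_1 = 20.3007,  λ_2 = 6.6993.

Step 4 — unit eigenvector for λ_1: solve (Sigma - λ_1 I)v = 0. First row:
  (20 - 20.3007)·v_x + (2)·v_y = 0, i.e. (-0.3007)·v_x + (2)·v_y = 0,
  so v ∝ (b, λ_1 - a) = (2, 0.3007) = u.
  ||u|| = √((2)² + (0.3007)²) = √(4.0904) ≈ 2.0225,
  v_1 = u/||u|| ≈ (0.9889, 0.1487) (||v_1|| = 1).

λ_1 = 20.3007,  λ_2 = 6.6993;  v_1 ≈ (0.9889, 0.1487)


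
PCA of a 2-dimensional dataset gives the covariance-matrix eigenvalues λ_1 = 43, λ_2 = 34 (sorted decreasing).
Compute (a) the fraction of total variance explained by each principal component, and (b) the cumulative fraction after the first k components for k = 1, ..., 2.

Step 1 — total variance = trace(Sigma) = Σ λ_i = 43 + 34 = 77.

Step 2 — fraction explained by component i = λ_i / Σ λ:
  PC1: 43/77 = 0.5584
  PC2: 34/77 = 0.4416

Step 3 — cumulative fraction after k components = (λ_1 + ... + λ_k) / Σ λ:
  k = 1: 43/77 = 0.5584
  k = 2: (43 + 34)/77 = 77/77 = 1

Summary (fraction, with percent):

explained: PC1 0.5584 (55.84%), PC2 0.4416 (44.16%);  cumulative: 0.5584, 1


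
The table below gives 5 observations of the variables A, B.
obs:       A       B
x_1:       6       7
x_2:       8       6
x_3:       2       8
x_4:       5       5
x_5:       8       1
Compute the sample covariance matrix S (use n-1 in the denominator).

Step 1 — column means:
  mean(A) = (6 + 8 + 2 + 5 + 8) / 5 = 29/5 = 5.8
  mean(B) = (7 + 6 + 8 + 5 + 1) / 5 = 27/5 = 5.4

Step 2 — sample covariance S[i,j] = (1/(n-1)) · Σ_k (x_{k,i} - mean_i) · (x_{k,j} - mean_j), with n-1 = 4.
  S[A,A] = ((0.2)·(0.2) + (2.2)·(2.2) + (-3.8)·(-3.8) + (-0.8)·(-0.8) + (2.2)·(2.2)) / 4 = 24.8/4 = 6.2
  S[A,B] = ((0.2)·(1.6) + (2.2)·(0.6) + (-3.8)·(2.6) + (-0.8)·(-0.4) + (2.2)·(-4.4)) / 4 = -17.6/4 = -4.4
  S[B,B] = ((1.6)·(1.6) + (0.6)·(0.6) + (2.6)·(2.6) + (-0.4)·(-0.4) + (-4.4)·(-4.4)) / 4 = 29.2/4 = 7.3

S is symmetric (S[j,i] = S[i,j]). Assembling:

S = [[6.2, -4.4],
 [-4.4, 7.3]]


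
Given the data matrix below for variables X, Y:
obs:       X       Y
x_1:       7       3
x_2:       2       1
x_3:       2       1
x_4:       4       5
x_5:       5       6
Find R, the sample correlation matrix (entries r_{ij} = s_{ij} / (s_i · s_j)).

Step 1 — column means:
  mean(X) = (7 + 2 + 2 + 4 + 5) / 5 = 20/5 = 4
  mean(Y) = (3 + 1 + 1 + 5 + 6) / 5 = 16/5 = 3.2

Step 2 — sample variances and covariances s[i,j] = (1/(n-1)) · Σ_k (x_{k,i} - mean_i) · (x_{k,j} - mean_j), with n-1 = 4:
  s[X,X] = ((3)·(3) + (-2)·(-2) + (-2)·(-2) + (0)·(0) + (1)·(1)) / 4 = 18/4 = 4.5
  s[X,Y] = ((3)·(-0.2) + (-2)·(-2.2) + (-2)·(-2.2) + (0)·(1.8) + (1)·(2.8)) / 4 = 11/4 = 2.75
  s[Y,Y] = ((-0.2)·(-0.2) + (-2.2)·(-2.2) + (-2.2)·(-2.2) + (1.8)·(1.8) + (2.8)·(2.8)) / 4 = 20.8/4 = 5.2
  Sample standard deviations s_i = √(s[i,i]):
  s(X) = √(4.5) = 2.1213
  s(Y) = √(5.2) = 2.2804

Step 3 — r_{ij} = s_{ij} / (s_i · s_j):
  r[X,X] = 1 (diagonal).
  r[X,Y] = 2.75 / (2.1213 · 2.2804) = 2.75 / 4.8374 = 0.5685
  r[Y,Y] = 1 (diagonal).

R is symmetric with unit diagonal. Assembling:

R = [[1, 0.5685],
 [0.5685, 1]]


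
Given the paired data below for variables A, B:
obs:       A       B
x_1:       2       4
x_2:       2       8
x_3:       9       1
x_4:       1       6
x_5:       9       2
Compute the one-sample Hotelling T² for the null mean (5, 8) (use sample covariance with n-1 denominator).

Step 1 — sample mean vector:
  mean(A) = (2 + 2 + 9 + 1 + 9) / 5 = 23/5 = 4.6
  mean(B) = (4 + 8 + 1 + 6 + 2) / 5 = 21/5 = 4.2
  x̄ = (4.6, 4.2),  deviation x̄ - mu_0 = (4.6, 4.2) - (5, 8) = (-0.4, -3.8).

Step 2 — sample covariance matrix, S[i,j] = (1/(n-1)) · Σ_k (x_{k,i} - mean_i) · (x_{k,j} - mean_j), divisor n-1 = 4:
  S[A,A] = ((-2.6)·(-2.6) + (-2.6)·(-2.6) + (4.4)·(4.4) + (-3.6)·(-3.6) + (4.4)·(4.4)) / 4 = 65.2/4 = 16.3
  S[A,B] = ((-2.6)·(-0.2) + (-2.6)·(3.8) + (4.4)·(-3.2) + (-3.6)·(1.8) + (4.4)·(-2.2)) / 4 = -39.6/4 = -9.9
  S[B,B] = ((-0.2)·(-0.2) + (3.8)·(3.8) + (-3.2)·(-3.2) + (1.8)·(1.8) + (-2.2)·(-2.2)) / 4 = 32.8/4 = 8.2
  S = [[16.3, -9.9],
 [-9.9, 8.2]].

Step 3 — invert S. det(S) = 16.3·8.2 - (-9.9)² = 35.65.
  S^{-1} = (1/det) · [[d, -b], [-b, a]] = [[0.23, 0.2777],
 [0.2777, 0.4572]].

Step 4 — quadratic form (x̄ - mu_0)^T · S^{-1} · (x̄ - mu_0):
  S^{-1} · (x̄ - mu_0) = (-1.1473, -1.8485),
  (x̄ - mu_0)^T · [...] = (-0.4)·(-1.1473) + (-3.8)·(-1.8485) = 7.4833.

Step 5 — scale by n: T² = 5 · 7.4833 = 37.4165.

T² ≈ 37.4165


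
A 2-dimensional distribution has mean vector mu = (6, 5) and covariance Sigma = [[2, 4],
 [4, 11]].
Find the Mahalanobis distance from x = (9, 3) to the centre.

Step 1 — centre the observation: (x - mu) = (3, -2).

Step 2 — invert Sigma. det(Sigma) = 2·11 - (4)² = 6.
  Sigma^{-1} = (1/det) · [[d, -b], [-b, a]] = [[1.8333, -0.6667],
 [-0.6667, 0.3333]].

Step 3 — form the quadratic (x - mu)^T · Sigma^{-1} · (x - mu):
  Sigma^{-1} · (x - mu) = (6.8333, -2.6667).
  (x - mu)^T · [Sigma^{-1} · (x - mu)] = (3)·(6.8333) + (-2)·(-2.6667) = 25.8333.

Step 4 — take square root: d = √(25.8333) ≈ 5.0827.

d(x, mu) = √(25.8333) ≈ 5.0827


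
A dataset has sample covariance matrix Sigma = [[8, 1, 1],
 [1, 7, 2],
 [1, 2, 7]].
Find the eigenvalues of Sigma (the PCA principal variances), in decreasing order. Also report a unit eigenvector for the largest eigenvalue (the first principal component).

Step 1 — characteristic polynomial p(λ) = det(λI - Sigma) = λ³ - tr·λ² + c_1·λ - det, where tr = trace, c_1 = sum of the principal 2×2 minors, det = det(Sigma):
  tr = 8 + 7 + 7 = 22,
  c_1 = (8·7 - (1)²) + (8·7 - (1)²) + (7·7 - (2)²) = 55 + 55 + 45 = 155,
  det = 8·(7·7 - (2)²) - (1)·((1)·7 - (2)·(1)) + (1)·((1)·(2) - 7·(1)) = 8·(45) - (1)·(5) + (1)·(-5) = 350.
  So p(λ) = λ³ - 22λ² + 155λ - 350.
Step 2 — look for an integer root (rational root theorem: any rational root is an integer divisor of 350). Testing λ = 5:
  p(5) = 125 - 550 + 775 - 350 = 0  ✓
  Dividing out (λ - 5): p(λ) = (λ - 5)(λ² - 17λ + 70).
Step 3 — remaining eigenvalues from the quadratic λ² - 17λ + 70 = 0:
  Δ = 17² - 4·70 = 289 - 280 = 9,  λ = (17 ± √9)/2 = (17 ± 3)/2 = 10 or 7.
  Sorted: λ_1 = 10,  λ_2 = 7,  λ_3 = 5  (check: sum = 22 = tr ✓).

Step 4 — unit eigenvector for λ_1 = 10: v spans the null space of (Sigma - λ_1 I), whose rows are
  r_1 = (-2, 1, 1),  r_2 = (1, -3, 2),  r_3 = (1, 2, -3).
  v is orthogonal to every row, so take v ∝ r_1 × r_2 = ((1)·(2) - (1)·(-3), (1)·(1) - (-2)·(2), (-2)·(-3) - (1)·(1)) = (5, 5, 5).
  Rescale (divide by 5): u = (1, 1, 1).
  ||u|| = √((1)² + (1)² + (1)²) = √(3) ≈ 1.7321,  v_1 = u/||u|| ≈ (0.5774, 0.5774, 0.5774) (||v_1|| = 1).

λ_1 = 10,  λ_2 = 7,  λ_3 = 5;  v_1 ≈ (0.5774, 0.5774, 0.5774)


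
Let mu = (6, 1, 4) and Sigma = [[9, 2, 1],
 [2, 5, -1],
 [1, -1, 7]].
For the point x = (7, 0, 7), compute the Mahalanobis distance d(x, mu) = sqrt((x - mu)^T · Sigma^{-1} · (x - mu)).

Step 1 — centre the observation: (x - mu) = (1, -1, 3).

Step 2 — invert Sigma (cofactor / det for 3×3, or solve directly):
  Sigma^{-1} = [[0.1264, -0.0558, -0.026],
 [-0.0558, 0.2305, 0.0409],
 [-0.026, 0.0409, 0.1524]].

Step 3 — form the quadratic (x - mu)^T · Sigma^{-1} · (x - mu):
  Sigma^{-1} · (x - mu) = (0.1041, -0.1636, 0.3903).
  (x - mu)^T · [Sigma^{-1} · (x - mu)] = (1)·(0.1041) + (-1)·(-0.1636) + (3)·(0.3903) = 1.4387.

Step 4 — take square root: d = √(1.4387) ≈ 1.1994.

d(x, mu) = √(1.4387) ≈ 1.1994


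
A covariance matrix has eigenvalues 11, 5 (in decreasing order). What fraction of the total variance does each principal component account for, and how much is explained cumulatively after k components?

Step 1 — total variance = trace(Sigma) = Σ λ_i = 11 + 5 = 16.

Step 2 — fraction explained by component i = λ_i / Σ λ:
  PC1: 11/16 = 0.6875
  PC2: 5/16 = 0.3125

Step 3 — cumulative fraction after k components = (λ_1 + ... + λ_k) / Σ λ:
  k = 1: 11/16 = 0.6875
  k = 2: (11 + 5)/16 = 16/16 = 1

Summary (fraction, with percent):

explained: PC1 0.6875 (68.75%), PC2 0.3125 (31.25%);  cumulative: 0.6875, 1


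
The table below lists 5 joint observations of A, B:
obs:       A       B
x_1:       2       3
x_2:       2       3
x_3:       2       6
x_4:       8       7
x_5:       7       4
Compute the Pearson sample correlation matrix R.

Step 1 — column means:
  mean(A) = (2 + 2 + 2 + 8 + 7) / 5 = 21/5 = 4.2
  mean(B) = (3 + 3 + 6 + 7 + 4) / 5 = 23/5 = 4.6

Step 2 — sample variances and covariances s[i,j] = (1/(n-1)) · Σ_k (x_{k,i} - mean_i) · (x_{k,j} - mean_j), with n-1 = 4:
  s[A,A] = ((-2.2)·(-2.2) + (-2.2)·(-2.2) + (-2.2)·(-2.2) + (3.8)·(3.8) + (2.8)·(2.8)) / 4 = 36.8/4 = 9.2
  s[A,B] = ((-2.2)·(-1.6) + (-2.2)·(-1.6) + (-2.2)·(1.4) + (3.8)·(2.4) + (2.8)·(-0.6)) / 4 = 11.4/4 = 2.85
  s[B,B] = ((-1.6)·(-1.6) + (-1.6)·(-1.6) + (1.4)·(1.4) + (2.4)·(2.4) + (-0.6)·(-0.6)) / 4 = 13.2/4 = 3.3
  Sample standard deviations s_i = √(s[i,i]):
  s(A) = √(9.2) = 3.0332
  s(B) = √(3.3) = 1.8166

Step 3 — r_{ij} = s_{ij} / (s_i · s_j):
  r[A,A] = 1 (diagonal).
  r[A,B] = 2.85 / (3.0332 · 1.8166) = 2.85 / 5.51 = 0.5172
  r[B,B] = 1 (diagonal).

R is symmetric with unit diagonal. Assembling:

R = [[1, 0.5172],
 [0.5172, 1]]


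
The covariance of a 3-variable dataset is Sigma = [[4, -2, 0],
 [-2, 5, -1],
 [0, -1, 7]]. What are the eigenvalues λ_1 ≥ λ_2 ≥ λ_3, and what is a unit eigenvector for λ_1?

Step 1 — characteristic polynomial p(λ) = det(λI - Sigma) = λ³ - tr·λ² + c_1·λ - det, where tr = trace, c_1 = sum of the principal 2×2 minors, det = det(Sigma):
  tr = 4 + 5 + 7 = 16,
  c_1 = (4·5 - (-2)²) + (4·7 - (0)²) + (5·7 - (-1)²) = 16 + 28 + 34 = 78,
  det = 4·(5·7 - (-1)²) - (-2)·((-2)·7 - (-1)·(0)) + (0)·((-2)·(-1) - 5·(0)) = 4·(34) - (-2)·(-14) + (0)·(2) = 108.
  So p(λ) = λ³ - 16λ² + 78λ - 108.
Step 2 — look for an integer root (rational root theorem: any rational root is an integer divisor of 108). Testing λ = 6:
  p(6) = 216 - 576 + 468 - 108 = 0  ✓
  Dividing out (λ - 6): p(λ) = (λ - 6)(λ² - 10λ + 18).
Step 3 — remaining eigenvalues from the quadratic λ² - 10λ + 18 = 0:
  Δ = 10² - 4·18 = 100 - 72 = 28,  λ = (10 ± √28)/2 = (10 ± 5.2915)/2 ≈ 7.6458 or 2.3542.
  Sorted: λ_1 = 7.6458,  λ_2 = 6,  λ_3 = 2.3542  (check: sum = 16 = tr ✓).

Step 4 — unit eigenvector for λ_1 ≈ 7.6458: v spans the null space of (Sigma - λ_1 I), whose rows are
  r_1 = (-3.6458, -2, 0),  r_2 = (-2, -2.6458, -1),  r_3 = (0, -1, -0.6458).
  v is orthogonal to every row, so take v ∝ r_1 × r_2 = ((-2)·(-1) - (0)·(-2.6458), (0)·(-2) - (-3.6458)·(-1), (-3.6458)·(-2.6458) - (-2)·(-2)) ≈ (2, -3.6458, 5.6458).
  Let u = (2, -3.6458, 5.6458).
  ||u|| = √((2)² + (-3.6458)² + (5.6458)²) = √(49.166) ≈ 7.0118,  v_1 = u/||u|| ≈ (0.2852, -0.5199, 0.8052) (||v_1|| = 1).

λ_1 = 7.6458,  λ_2 = 6,  λ_3 = 2.3542;  v_1 ≈ (0.2852, -0.5199, 0.8052)
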